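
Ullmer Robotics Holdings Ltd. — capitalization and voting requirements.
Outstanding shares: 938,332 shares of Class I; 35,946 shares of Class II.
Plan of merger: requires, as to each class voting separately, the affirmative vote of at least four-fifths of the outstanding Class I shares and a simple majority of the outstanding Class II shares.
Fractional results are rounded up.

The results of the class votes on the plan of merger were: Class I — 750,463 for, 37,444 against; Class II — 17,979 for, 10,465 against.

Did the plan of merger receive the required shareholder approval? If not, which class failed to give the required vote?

Class I: 4/5 of 938332 = 750665.60, rounded up to 750666; 750,666 required, 750,463 in favor — not approved.
Class II: a majority of 35946 is 17974; 17,974 required, 17,979 in favor — approved.

Not approved — the Class I shares did not give the required vote.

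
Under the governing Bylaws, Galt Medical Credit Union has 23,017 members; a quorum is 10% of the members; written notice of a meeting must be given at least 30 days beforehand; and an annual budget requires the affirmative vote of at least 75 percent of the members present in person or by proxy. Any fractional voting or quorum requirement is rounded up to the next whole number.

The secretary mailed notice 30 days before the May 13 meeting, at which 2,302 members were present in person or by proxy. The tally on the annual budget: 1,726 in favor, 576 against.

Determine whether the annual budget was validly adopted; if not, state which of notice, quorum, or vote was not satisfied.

Invalid — vote requirement not satisfied.

Notice: 30 days given; 30 required. Satisfied.
Quorum: 10% of 23,017 = 2,301.70, rounded up to 2,302; 2,302 present. Satisfied.
Vote: requires three-fourths of those present (2,302); 3/4 of 2302 = 1726.50, rounded up to 1727, so 1,727 needed; 1,726 in favor. Not satisfied.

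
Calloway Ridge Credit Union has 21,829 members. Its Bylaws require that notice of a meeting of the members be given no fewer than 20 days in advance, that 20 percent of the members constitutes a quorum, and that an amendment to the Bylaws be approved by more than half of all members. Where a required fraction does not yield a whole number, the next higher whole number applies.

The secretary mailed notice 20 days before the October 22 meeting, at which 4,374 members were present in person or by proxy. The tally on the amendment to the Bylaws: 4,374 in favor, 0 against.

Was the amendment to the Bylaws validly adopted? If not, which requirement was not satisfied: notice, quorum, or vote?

Invalid — vote requirement not satisfied.

Notice: 20 days given; 20 required. Satisfied.
Quorum: 20% of 21,829 = 4,365.80, rounded up to 4,366; 4,374 present. Satisfied.
Vote: requires a majority of all members (21,829); a majority of 21829 is 10915, so 10,915 needed; 4,374 in favor. Not satisfied.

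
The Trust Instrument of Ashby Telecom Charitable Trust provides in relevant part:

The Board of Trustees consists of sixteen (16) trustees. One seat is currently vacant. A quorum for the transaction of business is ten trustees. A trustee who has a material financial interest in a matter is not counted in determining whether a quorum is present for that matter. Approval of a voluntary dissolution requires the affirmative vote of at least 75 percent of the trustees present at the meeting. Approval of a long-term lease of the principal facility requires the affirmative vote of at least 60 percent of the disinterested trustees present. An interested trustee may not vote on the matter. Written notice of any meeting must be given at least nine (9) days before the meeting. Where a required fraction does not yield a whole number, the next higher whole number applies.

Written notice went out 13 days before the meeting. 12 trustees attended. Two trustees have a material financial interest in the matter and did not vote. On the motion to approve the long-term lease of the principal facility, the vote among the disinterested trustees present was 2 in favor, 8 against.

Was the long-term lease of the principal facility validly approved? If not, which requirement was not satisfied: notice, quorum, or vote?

Notice: 13 days given; 9 required (13 ≥ 9). Satisfied.
Quorum: 12 present, but the 2 interested trustees do not count, leaving 10. Quorum is 10. Satisfied.
Vote: the long-term lease of the principal facility requires three-fifths of the disinterested trustees present (12 − 2 = 10). 3/5 of 10 = 6, so 6 affirmative votes are needed; 2 voted in favor. Not satisfied.

Invalid — vote requirement not satisfied.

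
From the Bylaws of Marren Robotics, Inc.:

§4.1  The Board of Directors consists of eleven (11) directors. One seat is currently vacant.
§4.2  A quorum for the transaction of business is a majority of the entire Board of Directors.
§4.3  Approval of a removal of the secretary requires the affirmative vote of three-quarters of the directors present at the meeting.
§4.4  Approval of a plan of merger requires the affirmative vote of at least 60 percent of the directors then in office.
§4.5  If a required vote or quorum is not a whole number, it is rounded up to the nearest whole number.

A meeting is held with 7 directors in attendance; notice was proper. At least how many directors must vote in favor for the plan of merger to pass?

The plan of merger requires three-fifths of the directors then in office (10).
3/5 of 10 = 6.

6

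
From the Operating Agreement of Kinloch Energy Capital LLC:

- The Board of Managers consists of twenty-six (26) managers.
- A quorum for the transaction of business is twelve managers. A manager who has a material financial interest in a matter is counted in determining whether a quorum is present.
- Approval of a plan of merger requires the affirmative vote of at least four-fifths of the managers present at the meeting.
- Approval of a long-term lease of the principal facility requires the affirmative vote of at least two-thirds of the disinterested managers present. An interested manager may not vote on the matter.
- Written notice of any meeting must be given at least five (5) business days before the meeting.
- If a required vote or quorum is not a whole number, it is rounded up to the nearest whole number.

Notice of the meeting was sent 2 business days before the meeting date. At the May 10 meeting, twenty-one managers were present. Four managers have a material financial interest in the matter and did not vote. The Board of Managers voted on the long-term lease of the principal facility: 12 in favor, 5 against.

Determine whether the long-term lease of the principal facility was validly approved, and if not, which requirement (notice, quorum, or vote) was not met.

Notice: 2 business days given; 5 required (2 < 5). Not satisfied.
Quorum: 21 present (interested managers count toward quorum); quorum is 12. Satisfied.
Vote: the long-term lease of the principal facility requires two-thirds of the disinterested managers present (21 − 4 = 17). 2/3 of 17 = 11.33, rounded up to 12, so 12 affirmative votes are needed; 12 voted in favor. Satisfied.

Invalid — notice requirement not satisfied.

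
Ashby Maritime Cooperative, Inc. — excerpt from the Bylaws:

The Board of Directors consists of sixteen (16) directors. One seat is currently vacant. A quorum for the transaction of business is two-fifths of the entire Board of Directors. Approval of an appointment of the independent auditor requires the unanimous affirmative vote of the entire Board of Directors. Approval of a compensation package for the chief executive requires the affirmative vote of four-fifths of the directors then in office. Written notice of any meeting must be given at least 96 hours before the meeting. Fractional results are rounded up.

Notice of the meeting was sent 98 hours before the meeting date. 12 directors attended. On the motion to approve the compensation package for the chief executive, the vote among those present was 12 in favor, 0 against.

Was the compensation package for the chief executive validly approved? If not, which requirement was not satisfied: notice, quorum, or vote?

Valid — all requirements satisfied.

Notice: 98 hours given; 96 required (98 ≥ 96). Satisfied.
Quorum: 12 present; quorum is 7. Satisfied.
Vote: the compensation package for the chief executive requires four-fifths of the directors then in office (15). 4/5 of 15 = 12, so 12 affirmative votes are needed; 12 voted in favor. Satisfied.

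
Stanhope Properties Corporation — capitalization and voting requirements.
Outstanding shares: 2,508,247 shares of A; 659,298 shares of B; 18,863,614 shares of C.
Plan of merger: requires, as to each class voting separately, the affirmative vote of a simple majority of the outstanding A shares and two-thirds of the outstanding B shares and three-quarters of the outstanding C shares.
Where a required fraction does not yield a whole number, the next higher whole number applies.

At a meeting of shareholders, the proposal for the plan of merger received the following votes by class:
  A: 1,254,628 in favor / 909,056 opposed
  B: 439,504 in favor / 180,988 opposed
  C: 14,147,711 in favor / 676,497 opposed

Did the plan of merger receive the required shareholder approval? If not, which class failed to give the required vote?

A: a majority of 2508247 is 1254124; 1,254,124 required, 1,254,628 in favor — approved.
B: 2/3 of 659298 = 439532; 439,532 required, 439,504 in favor — not approved.
C: 3/4 of 18863614 = 14147710.50, rounded up to 14147711; 14,147,711 required, 14,147,711 in favor — approved.

Not approved — the B shares did not give the required vote.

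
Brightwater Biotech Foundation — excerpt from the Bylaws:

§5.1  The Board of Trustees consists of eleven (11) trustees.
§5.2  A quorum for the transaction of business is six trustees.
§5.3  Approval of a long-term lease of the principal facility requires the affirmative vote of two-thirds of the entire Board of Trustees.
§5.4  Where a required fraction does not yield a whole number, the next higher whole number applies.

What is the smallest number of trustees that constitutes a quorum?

6

The quorum is fixed at 6.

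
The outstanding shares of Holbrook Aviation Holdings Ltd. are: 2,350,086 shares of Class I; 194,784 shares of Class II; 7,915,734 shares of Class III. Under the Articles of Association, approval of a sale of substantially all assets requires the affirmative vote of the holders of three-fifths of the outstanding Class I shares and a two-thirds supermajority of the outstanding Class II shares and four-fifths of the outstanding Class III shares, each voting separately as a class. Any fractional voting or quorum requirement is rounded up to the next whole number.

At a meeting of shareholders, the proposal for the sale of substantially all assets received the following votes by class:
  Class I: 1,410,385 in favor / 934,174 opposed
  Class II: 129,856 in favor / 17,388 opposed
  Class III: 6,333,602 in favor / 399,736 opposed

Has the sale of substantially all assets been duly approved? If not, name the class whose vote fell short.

Class I: 3/5 of 2350086 = 1410051.60, rounded up to 1410052; 1,410,052 required, 1,410,385 in favor — approved.
Class II: 2/3 of 194784 = 129856; 129,856 required, 129,856 in favor — approved.
Class III: 4/5 of 7915734 = 6332587.20, rounded up to 6332588; 6,332,588 required, 6,333,602 in favor — approved.

Approved — every class gave the required vote.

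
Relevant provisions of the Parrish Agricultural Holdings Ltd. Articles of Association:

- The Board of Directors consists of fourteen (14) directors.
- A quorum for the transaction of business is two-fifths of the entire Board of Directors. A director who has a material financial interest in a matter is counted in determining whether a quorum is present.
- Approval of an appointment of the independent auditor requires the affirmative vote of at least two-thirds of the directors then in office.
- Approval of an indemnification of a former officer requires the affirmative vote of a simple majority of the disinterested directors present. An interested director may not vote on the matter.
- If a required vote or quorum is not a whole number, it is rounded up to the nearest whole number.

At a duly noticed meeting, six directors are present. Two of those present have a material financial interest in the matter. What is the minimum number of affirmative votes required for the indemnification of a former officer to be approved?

The indemnification of a former officer requires a majority of the disinterested directors present (6 − 2 = 4).
A majority of 4 is 3.

3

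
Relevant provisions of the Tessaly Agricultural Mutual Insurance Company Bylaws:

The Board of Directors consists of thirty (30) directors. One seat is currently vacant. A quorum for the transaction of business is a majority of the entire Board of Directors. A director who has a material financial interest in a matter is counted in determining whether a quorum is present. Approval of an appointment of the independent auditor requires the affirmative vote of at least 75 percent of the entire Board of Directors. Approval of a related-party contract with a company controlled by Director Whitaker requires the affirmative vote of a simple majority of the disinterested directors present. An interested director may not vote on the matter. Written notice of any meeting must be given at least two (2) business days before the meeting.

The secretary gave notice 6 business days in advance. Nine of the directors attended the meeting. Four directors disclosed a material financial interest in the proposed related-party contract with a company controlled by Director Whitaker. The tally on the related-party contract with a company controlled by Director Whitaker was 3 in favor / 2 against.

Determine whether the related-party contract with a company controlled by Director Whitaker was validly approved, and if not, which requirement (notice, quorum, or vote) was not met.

Invalid — quorum requirement not satisfied.

Notice: 6 business days given; 2 required (6 ≥ 2). Satisfied.
Quorum: 9 present (interested directors count toward quorum); quorum is 16. Not satisfied.
Vote: the related-party contract with a company controlled by Director Whitaker requires a majority of the disinterested directors present (9 − 4 = 5). A majority of 5 is 3, so 3 affirmative votes are needed; 3 voted in favor. Satisfied. (Moot — without a quorum no business can be validly transacted.)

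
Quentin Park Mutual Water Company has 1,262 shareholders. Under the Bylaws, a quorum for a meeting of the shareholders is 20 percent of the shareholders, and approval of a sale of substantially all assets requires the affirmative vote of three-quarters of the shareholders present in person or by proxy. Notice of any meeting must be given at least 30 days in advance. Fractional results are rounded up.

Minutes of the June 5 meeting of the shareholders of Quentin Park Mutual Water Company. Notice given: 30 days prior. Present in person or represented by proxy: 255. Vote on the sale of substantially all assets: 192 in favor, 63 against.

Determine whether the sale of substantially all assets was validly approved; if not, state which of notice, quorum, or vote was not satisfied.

Notice: 30 days given; 30 required. Satisfied.
Quorum: 20% of 1,262 = 252.40, rounded up to 253; 255 present. Satisfied.
Vote: requires three-fourths of those present (255); 3/4 of 255 = 191.25, rounded up to 192, so 192 needed; 192 in favor. Satisfied.

Valid — all requirements satisfied.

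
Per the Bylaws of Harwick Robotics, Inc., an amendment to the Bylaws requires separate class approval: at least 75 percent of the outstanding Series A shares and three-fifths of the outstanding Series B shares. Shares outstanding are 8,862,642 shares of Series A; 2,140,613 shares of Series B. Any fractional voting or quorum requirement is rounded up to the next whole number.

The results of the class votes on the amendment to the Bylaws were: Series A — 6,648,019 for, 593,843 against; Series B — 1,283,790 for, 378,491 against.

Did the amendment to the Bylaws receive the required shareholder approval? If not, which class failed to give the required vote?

Not approved — the Series B shares did not give the required vote.

Series A: 3/4 of 8862642 = 6646981.50, rounded up to 6646982; 6,646,982 required, 6,648,019 in favor — approved.
Series B: 3/5 of 2140613 = 1284367.80, rounded up to 1284368; 1,284,368 required, 1,283,790 in favor — not approved.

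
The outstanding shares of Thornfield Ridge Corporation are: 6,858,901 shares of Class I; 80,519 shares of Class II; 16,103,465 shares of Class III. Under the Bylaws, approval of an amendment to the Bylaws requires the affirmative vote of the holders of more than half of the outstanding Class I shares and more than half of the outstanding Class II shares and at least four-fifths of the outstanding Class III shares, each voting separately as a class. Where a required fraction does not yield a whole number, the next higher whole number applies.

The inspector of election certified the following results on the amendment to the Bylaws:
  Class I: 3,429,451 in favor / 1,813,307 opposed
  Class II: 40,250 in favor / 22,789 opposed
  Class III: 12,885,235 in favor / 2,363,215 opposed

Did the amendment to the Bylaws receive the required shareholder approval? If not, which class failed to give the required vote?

Not approved — the Class II shares did not give the required vote.

Class I: a majority of 6858901 is 3429451; 3,429,451 required, 3,429,451 in favor — approved.
Class II: a majority of 80519 is 40260; 40,260 required, 40,250 in favor — not approved.
Class III: 4/5 of 16103465 = 12882772; 12,882,772 required, 12,885,235 in favor — approved.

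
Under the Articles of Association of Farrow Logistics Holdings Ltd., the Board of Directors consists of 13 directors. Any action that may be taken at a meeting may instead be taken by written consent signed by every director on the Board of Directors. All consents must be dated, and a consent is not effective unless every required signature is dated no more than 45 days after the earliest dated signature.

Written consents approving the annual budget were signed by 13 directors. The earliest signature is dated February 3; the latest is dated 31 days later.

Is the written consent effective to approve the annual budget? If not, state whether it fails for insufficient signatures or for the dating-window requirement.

Effective — both the signature and dating-window requirements are satisfied.

Signatures required: every one of 13 — unanimous means all 13, so 13 needed; 13 signed. Sufficient.
Dating window: the latest signature is 31 days after the earliest; the limit is 45 days. Within the window.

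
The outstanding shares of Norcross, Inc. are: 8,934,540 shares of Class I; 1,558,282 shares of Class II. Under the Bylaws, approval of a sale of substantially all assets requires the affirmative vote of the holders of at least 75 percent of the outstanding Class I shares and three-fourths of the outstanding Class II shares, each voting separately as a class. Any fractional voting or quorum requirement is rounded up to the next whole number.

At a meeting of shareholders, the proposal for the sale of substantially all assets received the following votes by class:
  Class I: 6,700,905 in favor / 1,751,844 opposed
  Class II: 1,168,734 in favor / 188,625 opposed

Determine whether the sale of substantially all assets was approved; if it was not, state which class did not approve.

Class I: 3/4 of 8934540 = 6700905; 6,700,905 required, 6,700,905 in favor — approved.
Class II: 3/4 of 1558282 = 1168711.50, rounded up to 1168712; 1,168,712 required, 1,168,734 in favor — approved.

Approved — every class gave the required vote.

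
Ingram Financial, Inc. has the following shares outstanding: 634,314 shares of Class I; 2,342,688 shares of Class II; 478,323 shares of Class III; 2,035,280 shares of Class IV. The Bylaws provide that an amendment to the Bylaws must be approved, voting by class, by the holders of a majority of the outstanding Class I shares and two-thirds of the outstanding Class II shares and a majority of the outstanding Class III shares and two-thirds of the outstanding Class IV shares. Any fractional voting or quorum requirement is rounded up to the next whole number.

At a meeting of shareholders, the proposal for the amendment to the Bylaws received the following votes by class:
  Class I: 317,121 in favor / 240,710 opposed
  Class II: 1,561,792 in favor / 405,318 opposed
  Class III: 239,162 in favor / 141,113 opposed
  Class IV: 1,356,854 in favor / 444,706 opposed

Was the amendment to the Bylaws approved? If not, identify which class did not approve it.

Class I: a majority of 634314 is 317158; 317,158 required, 317,121 in favor — not approved.
Class II: 2/3 of 2342688 = 1561792; 1,561,792 required, 1,561,792 in favor — approved.
Class III: a majority of 478323 is 239162; 239,162 required, 239,162 in favor — approved.
Class IV: 2/3 of 2035280 = 1356853.33, rounded up to 1356854; 1,356,854 required, 1,356,854 in favor — approved.

Not approved — the Class I shares did not give the required vote.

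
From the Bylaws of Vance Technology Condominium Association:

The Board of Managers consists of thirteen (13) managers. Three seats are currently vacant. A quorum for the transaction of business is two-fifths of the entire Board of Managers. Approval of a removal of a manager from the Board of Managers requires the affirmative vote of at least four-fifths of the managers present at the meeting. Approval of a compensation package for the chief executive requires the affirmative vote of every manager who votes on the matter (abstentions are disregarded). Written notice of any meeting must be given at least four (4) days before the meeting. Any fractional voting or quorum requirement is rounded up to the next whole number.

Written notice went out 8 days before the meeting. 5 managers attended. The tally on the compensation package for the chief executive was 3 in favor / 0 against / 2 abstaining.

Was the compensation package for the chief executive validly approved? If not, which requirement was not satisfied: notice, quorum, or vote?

Notice: 8 days given; 4 required (8 ≥ 4). Satisfied.
Quorum: 5 present; quorum is 6. Not satisfied.
Vote: the compensation package for the chief executive requires the unanimous vote of the votes cast (5 present − 2 abstaining = 3). Unanimous means all 3, so 3 affirmative votes are needed; 3 voted in favor. Satisfied. (Moot — without a quorum no business can be validly transacted.)

Invalid — quorum requirement not satisfied.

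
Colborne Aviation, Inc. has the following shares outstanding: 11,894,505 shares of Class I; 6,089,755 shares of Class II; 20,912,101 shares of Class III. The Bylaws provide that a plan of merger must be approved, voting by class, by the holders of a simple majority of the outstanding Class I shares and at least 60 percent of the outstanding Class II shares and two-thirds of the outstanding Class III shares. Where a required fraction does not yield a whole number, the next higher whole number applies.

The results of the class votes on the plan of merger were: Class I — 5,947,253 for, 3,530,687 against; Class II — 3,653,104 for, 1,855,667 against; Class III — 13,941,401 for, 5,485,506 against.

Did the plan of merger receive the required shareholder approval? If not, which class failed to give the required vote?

Class I: a majority of 11894505 is 5947253; 5,947,253 required, 5,947,253 in favor — approved.
Class II: 3/5 of 6089755 = 3653853; 3,653,853 required, 3,653,104 in favor — not approved.
Class III: 2/3 of 20912101 = 13941400.67, rounded up to 13941401; 13,941,401 required, 13,941,401 in favor — approved.

Not approved — the Class II shares did not give the required vote.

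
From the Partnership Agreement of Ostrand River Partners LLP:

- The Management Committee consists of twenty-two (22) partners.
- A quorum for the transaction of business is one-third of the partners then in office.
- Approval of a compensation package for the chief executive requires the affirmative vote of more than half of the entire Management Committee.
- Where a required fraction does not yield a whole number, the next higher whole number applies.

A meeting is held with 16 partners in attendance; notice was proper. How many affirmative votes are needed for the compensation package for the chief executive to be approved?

12

The compensation package for the chief executive requires a majority of the entire Management Committee (22).
A majority of 22 is 12.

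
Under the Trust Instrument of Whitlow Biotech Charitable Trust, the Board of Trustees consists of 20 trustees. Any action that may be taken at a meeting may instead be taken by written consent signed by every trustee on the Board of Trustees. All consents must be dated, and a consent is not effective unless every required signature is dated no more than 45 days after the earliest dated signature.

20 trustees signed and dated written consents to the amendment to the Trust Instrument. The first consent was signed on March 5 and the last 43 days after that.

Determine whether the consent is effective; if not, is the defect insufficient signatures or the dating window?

Signatures required: every one of 20 — unanimous means all 20, so 20 needed; 20 signed. Sufficient.
Dating window: the latest signature is 43 days after the earliest; the limit is 45 days. Within the window.

Effective — both the signature and dating-window requirements are satisfied.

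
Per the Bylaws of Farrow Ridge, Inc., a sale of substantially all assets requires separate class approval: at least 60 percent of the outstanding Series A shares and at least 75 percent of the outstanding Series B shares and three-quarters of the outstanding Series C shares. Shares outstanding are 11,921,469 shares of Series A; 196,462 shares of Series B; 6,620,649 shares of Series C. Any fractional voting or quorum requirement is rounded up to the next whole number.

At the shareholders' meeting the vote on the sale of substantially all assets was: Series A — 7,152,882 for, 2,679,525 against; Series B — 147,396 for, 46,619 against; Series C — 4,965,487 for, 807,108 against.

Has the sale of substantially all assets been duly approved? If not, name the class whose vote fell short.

Approved — every class gave the required vote.

Series A: 3/5 of 11921469 = 7152881.40, rounded up to 7152882; 7,152,882 required, 7,152,882 in favor — approved.
Series B: 3/4 of 196462 = 147346.50, rounded up to 147347; 147,347 required, 147,396 in favor — approved.
Series C: 3/4 of 6620649 = 4965486.75, rounded up to 4965487; 4,965,487 required, 4,965,487 in favor — approved.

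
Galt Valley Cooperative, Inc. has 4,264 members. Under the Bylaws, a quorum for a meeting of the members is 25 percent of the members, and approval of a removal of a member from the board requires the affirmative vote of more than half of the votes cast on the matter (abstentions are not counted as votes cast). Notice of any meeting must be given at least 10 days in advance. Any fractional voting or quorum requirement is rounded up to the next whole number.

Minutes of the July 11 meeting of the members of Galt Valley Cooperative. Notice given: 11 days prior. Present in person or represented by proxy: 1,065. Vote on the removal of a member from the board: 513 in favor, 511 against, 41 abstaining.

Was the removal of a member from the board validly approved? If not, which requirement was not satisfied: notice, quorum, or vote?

Invalid — quorum requirement not satisfied.

Notice: 11 days given; 10 required. Satisfied.
Quorum: 25% of 4,264 = 1,066; 1,065 present. Not satisfied.
Vote: requires a majority of the votes cast (1,065 − 41 abstaining = 1,024); a majority of 1024 is 513, so 513 needed; 513 in favor. Satisfied.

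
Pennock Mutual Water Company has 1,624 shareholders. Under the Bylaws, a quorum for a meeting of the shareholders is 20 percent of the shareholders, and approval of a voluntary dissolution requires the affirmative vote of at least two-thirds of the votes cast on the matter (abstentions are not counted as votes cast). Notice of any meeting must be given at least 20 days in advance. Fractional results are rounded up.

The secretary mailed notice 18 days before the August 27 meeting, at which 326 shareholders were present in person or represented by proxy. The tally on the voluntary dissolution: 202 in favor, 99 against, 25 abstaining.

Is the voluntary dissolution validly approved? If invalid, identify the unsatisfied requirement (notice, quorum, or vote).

Notice: 18 days given; 20 required. Not satisfied.
Quorum: 20% of 1,624 = 324.80, rounded up to 325; 326 present. Satisfied.
Vote: requires two-thirds of the votes cast (326 − 25 abstaining = 301); 2/3 of 301 = 200.67, rounded up to 201, so 201 needed; 202 in favor. Satisfied.

Invalid — notice requirement not satisfied.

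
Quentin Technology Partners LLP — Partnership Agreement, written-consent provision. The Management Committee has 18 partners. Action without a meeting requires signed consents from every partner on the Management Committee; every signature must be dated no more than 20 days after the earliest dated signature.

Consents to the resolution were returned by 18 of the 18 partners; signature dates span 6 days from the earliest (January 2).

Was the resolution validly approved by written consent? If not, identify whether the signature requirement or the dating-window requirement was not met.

Effective — both the signature and dating-window requirements are satisfied.

Signatures required: every one of 18 — unanimous means all 18, so 18 needed; 18 signed. Sufficient.
Dating window: the latest signature is 6 days after the earliest; the limit is 20 days. Within the window.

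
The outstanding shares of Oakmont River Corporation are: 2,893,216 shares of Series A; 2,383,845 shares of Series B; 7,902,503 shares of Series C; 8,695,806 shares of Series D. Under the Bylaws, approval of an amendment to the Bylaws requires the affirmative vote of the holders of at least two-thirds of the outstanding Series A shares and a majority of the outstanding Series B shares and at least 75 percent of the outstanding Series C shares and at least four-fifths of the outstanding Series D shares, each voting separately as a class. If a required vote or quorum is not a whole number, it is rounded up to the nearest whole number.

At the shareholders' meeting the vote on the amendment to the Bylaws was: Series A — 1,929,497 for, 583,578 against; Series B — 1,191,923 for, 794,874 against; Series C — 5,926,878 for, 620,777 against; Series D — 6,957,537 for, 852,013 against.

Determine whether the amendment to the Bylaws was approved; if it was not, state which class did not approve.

Approved — every class gave the required vote.

Series A: 2/3 of 2893216 = 1928810.67, rounded up to 1928811; 1,928,811 required, 1,929,497 in favor — approved.
Series B: a majority of 2383845 is 1191923; 1,191,923 required, 1,191,923 in favor — approved.
Series C: 3/4 of 7902503 = 5926877.25, rounded up to 5926878; 5,926,878 required, 5,926,878 in favor — approved.
Series D: 4/5 of 8695806 = 6956644.80, rounded up to 6956645; 6,956,645 required, 6,957,537 in favor — approved.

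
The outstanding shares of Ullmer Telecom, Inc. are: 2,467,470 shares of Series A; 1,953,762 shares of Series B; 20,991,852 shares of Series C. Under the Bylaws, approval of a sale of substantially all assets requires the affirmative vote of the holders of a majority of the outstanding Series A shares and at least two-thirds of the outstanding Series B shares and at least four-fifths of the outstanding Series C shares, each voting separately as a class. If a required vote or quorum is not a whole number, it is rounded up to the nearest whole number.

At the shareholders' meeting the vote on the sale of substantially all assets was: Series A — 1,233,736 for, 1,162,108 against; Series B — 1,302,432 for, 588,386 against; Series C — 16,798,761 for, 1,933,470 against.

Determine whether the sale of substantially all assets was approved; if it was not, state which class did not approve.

Not approved — the Series B shares did not give the required vote.

Series A: a majority of 2467470 is 1233736; 1,233,736 required, 1,233,736 in favor — approved.
Series B: 2/3 of 1953762 = 1302508; 1,302,508 required, 1,302,432 in favor — not approved.
Series C: 4/5 of 20991852 = 16793481.60, rounded up to 16793482; 16,793,482 required, 16,798,761 in favor — approved.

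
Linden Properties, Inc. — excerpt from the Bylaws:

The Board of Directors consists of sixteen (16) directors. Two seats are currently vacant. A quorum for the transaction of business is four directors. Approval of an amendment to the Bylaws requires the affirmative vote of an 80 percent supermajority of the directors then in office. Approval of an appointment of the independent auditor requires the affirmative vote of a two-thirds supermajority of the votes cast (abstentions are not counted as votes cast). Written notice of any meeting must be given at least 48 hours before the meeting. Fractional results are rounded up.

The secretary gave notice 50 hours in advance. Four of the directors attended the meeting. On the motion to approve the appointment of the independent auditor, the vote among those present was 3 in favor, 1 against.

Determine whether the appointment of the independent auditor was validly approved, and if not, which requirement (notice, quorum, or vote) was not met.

Notice: 50 hours given; 48 required (50 ≥ 48). Satisfied.
Quorum: 4 present; quorum is 4. Satisfied.
Vote: the appointment of the independent auditor requires two-thirds of the votes cast (4). 2/3 of 4 = 2.67, rounded up to 3, so 3 affirmative votes are needed; 3 voted in favor. Satisfied.

Valid — all requirements satisfied.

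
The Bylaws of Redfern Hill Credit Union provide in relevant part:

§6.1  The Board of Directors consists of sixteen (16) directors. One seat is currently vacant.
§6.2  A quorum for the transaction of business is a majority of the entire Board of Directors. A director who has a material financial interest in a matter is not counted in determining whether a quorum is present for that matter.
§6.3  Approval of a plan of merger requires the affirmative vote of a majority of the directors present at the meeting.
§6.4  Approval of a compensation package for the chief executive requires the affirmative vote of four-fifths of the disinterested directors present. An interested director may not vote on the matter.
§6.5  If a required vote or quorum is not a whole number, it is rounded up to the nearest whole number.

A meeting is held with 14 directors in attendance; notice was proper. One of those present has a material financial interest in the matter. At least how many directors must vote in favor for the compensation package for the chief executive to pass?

The compensation package for the chief executive requires four-fifths of the disinterested directors present (14 − 1 = 13).
4/5 of 13 = 10.40, rounded up to 11.

11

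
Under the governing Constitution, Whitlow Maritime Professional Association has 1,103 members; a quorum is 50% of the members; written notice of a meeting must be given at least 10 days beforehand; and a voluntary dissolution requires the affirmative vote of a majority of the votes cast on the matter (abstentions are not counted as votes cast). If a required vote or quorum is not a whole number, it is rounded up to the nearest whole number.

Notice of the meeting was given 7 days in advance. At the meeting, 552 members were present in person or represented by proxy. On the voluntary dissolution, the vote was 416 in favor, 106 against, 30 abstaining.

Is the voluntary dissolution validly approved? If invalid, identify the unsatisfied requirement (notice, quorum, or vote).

Notice: 7 days given; 10 required. Not satisfied.
Quorum: 50% of 1,103 = 551.50, rounded up to 552; 552 present. Satisfied.
Vote: requires a majority of the votes cast (552 − 30 abstaining = 522); a majority of 522 is 262, so 262 needed; 416 in favor. Satisfied.

Invalid — notice requirement not satisfied.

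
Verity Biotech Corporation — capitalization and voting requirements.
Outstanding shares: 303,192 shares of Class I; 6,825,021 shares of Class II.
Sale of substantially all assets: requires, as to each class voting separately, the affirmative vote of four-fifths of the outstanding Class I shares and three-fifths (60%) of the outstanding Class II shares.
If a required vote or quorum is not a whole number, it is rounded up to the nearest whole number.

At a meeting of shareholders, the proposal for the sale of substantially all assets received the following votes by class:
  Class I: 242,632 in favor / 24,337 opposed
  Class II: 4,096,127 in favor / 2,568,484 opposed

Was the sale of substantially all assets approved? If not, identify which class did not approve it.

Class I: 4/5 of 303192 = 242553.60, rounded up to 242554; 242,554 required, 242,632 in favor — approved.
Class II: 3/5 of 6825021 = 4095012.60, rounded up to 4095013; 4,095,013 required, 4,096,127 in favor — approved.

Approved — every class gave the required vote.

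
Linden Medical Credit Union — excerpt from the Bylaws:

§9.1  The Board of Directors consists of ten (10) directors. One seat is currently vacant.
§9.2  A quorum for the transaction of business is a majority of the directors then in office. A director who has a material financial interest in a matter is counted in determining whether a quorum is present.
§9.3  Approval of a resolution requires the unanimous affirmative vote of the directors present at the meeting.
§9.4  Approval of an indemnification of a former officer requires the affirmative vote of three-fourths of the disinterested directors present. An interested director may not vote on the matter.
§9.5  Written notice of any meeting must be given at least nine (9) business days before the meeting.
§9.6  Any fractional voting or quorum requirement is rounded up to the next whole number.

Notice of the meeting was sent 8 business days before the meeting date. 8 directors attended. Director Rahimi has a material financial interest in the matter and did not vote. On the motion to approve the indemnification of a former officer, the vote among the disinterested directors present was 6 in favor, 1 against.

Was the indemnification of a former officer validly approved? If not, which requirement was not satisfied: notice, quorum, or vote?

Invalid — notice requirement not satisfied.

Notice: 8 business days given; 9 required (8 < 9). Not satisfied.
Quorum: 8 present (interested directors count toward quorum); quorum is 5. Satisfied.
Vote: the indemnification of a former officer requires three-fourths of the disinterested directors present (8 − 1 = 7). 3/4 of 7 = 5.25, rounded up to 6, so 6 affirmative votes are needed; 6 voted in favor. Satisfied.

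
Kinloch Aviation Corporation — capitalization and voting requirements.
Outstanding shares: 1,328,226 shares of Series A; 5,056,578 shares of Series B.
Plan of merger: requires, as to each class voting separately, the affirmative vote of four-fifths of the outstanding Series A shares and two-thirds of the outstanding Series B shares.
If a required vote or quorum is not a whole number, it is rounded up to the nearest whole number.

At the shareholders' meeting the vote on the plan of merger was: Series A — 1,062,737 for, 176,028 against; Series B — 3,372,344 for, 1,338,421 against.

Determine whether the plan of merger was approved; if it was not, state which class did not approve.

Series A: 4/5 of 1328226 = 1062580.80, rounded up to 1062581; 1,062,581 required, 1,062,737 in favor — approved.
Series B: 2/3 of 5056578 = 3371052; 3,371,052 required, 3,372,344 in favor — approved.

Approved — every class gave the required vote.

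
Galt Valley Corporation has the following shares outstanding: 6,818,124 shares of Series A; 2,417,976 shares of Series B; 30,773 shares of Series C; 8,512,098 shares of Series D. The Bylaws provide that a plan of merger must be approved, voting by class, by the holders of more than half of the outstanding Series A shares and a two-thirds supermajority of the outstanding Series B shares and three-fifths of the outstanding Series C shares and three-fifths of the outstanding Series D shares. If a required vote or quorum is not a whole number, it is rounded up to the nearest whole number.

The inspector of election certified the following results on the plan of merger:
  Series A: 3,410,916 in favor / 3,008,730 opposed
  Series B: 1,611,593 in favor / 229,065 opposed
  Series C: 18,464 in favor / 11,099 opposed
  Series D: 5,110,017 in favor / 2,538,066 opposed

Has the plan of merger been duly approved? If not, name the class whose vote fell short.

Not approved — the Series B shares did not give the required vote.

Series A: a majority of 6818124 is 3409063; 3,409,063 required, 3,410,916 in favor — approved.
Series B: 2/3 of 2417976 = 1611984; 1,611,984 required, 1,611,593 in favor — not approved.
Series C: 3/5 of 30773 = 18463.80, rounded up to 18464; 18,464 required, 18,464 in favor — approved.
Series D: 3/5 of 8512098 = 5107258.80, rounded up to 5107259; 5,107,259 required, 5,110,017 in favor — approved.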